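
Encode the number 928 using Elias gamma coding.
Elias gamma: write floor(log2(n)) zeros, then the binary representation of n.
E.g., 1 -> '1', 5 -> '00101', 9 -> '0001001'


num_bits = floor(log2(928)) + 1 = 10
leading_zeros = num_bits - 1 = 9
binary(928) = 1110100000

Elias gamma(928) = '000000000' + '1110100000' = 0000000001110100000 (19 bits)


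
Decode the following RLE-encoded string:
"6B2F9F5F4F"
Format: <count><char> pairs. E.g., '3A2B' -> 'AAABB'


Expanding each <count><char> pair:
  6B -> 'BBBBBB'
  2F -> 'FF'
  9F -> 'FFFFFFFFF'
  5F -> 'FFFFF'
  4F -> 'FFFF'

Decoded = BBBBBBFFFFFFFFFFFFFFFFFFFF


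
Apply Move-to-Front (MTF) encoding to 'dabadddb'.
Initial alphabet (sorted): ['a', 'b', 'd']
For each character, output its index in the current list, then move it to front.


MTF encoding:
'd': index 2 in ['a', 'b', 'd'] -> ['d', 'a', 'b']
'a': index 1 in ['d', 'a', 'b'] -> ['a', 'd', 'b']
'b': index 2 in ['a', 'd', 'b'] -> ['b', 'a', 'd']
'a': index 1 in ['b', 'a', 'd'] -> ['a', 'b', 'd']
'd': index 2 in ['a', 'b', 'd'] -> ['d', 'a', 'b']
'd': index 0 in ['d', 'a', 'b'] -> ['d', 'a', 'b']
'd': index 0 in ['d', 'a', 'b'] -> ['d', 'a', 'b']
'b': index 2 in ['d', 'a', 'b'] -> ['b', 'd', 'a']


Output: [2, 1, 2, 1, 2, 0, 0, 2]


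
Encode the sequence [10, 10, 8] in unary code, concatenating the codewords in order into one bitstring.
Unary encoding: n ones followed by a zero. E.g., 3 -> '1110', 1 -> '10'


Encode each number as n ones followed by a terminating 0:
  10 -> 11111111110 (11 bits)
  10 -> 11111111110 (11 bits)
  8 -> 111111110 (9 bits)
Total length = 11 + 11 + 9 = 31 bits.

Unary([10, 10, 8]) = 1111111111011111111110111111110 (31 bits)


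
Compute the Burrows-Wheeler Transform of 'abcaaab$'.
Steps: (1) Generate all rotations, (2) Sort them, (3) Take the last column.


Rotations (sorted):
  0: $abcaaab -> last char: b
  1: aaab$abc -> last char: c
  2: aab$abca -> last char: a
  3: ab$abcaa -> last char: a
  4: abcaaab$ -> last char: $
  5: b$abcaaa -> last char: a
  6: bcaaab$a -> last char: a
  7: caaab$ab -> last char: b


BWT = bcaa$aab


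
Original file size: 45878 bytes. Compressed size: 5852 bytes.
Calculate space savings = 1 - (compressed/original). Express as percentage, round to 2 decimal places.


ratio = compressed/original = 5852/45878 = 0.127556
savings = 1 - ratio = 1 - 0.127556 = 0.872444
as a percentage: 0.872444 * 100 = 87.24%

Space savings = 1 - 5852/45878 = 87.24%


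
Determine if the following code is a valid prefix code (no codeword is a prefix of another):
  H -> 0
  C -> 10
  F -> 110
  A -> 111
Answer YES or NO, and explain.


Checking each pair (does one codeword prefix another?):
  H='0' vs C='10': no prefix
  H='0' vs F='110': no prefix
  H='0' vs A='111': no prefix
  C='10' vs H='0': no prefix
  C='10' vs F='110': no prefix
  C='10' vs A='111': no prefix
  F='110' vs H='0': no prefix
  F='110' vs C='10': no prefix
  F='110' vs A='111': no prefix
  A='111' vs H='0': no prefix
  A='111' vs C='10': no prefix
  A='111' vs F='110': no prefix
No violation found over all pairs.

YES -- this is a valid prefix code. No codeword is a prefix of any other codeword.


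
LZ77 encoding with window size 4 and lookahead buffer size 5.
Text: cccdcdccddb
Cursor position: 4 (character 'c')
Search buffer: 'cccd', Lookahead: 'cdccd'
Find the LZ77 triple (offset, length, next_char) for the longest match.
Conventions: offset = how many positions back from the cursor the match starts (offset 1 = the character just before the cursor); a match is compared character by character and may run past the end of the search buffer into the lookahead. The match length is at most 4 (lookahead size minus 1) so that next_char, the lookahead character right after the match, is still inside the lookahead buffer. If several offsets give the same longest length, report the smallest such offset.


Try each offset into the search buffer:
  offset=1 (pos 3, char 'd'): match length 0
  offset=2 (pos 2, char 'c'): match length 3
  offset=3 (pos 1, char 'c'): match length 1
  offset=4 (pos 0, char 'c'): match length 1
Longest match has length 3 at offset 2.
next_char = character at position 4 + 3 = 7 -> 'c'

Best match: offset=2, length=3 (matching 'cdc' starting at position 2)
LZ77 triple: (2, 3, 'c')


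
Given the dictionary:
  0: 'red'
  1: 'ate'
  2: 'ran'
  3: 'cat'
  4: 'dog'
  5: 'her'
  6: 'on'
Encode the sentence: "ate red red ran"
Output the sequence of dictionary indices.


Look up each word in the dictionary:
  'ate' -> 1
  'red' -> 0
  'red' -> 0
  'ran' -> 2

Encoded: [1, 0, 0, 2]


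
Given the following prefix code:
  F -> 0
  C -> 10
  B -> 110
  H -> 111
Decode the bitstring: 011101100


Decoding step by step:
Bits 0 -> F
Bits 111 -> H
Bits 0 -> F
Bits 110 -> B
Bits 0 -> F


Decoded message: FHFBF


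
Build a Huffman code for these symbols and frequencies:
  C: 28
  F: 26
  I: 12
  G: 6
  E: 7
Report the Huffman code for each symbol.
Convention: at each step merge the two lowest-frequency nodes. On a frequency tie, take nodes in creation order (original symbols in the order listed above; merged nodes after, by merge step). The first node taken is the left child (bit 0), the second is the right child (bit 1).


Huffman tree construction:
Step 1: Merge G(6) + E(7) = 13
Step 2: Merge I(12) + (G+E)(13) = 25
Step 3: Merge (I+(G+E))(25) + F(26) = 51
Step 4: Merge C(28) + ((I+(G+E))+F)(51) = 79
Read each symbol's code off the tree from the root (left child = 0, right child = 1).

Codes:
  C: 0 (length 1)
  F: 11 (length 2)
  I: 100 (length 3)
  G: 1010 (length 4)
  E: 1011 (length 4)
Average code length: 168/79 = 2.1266 bits/symbol


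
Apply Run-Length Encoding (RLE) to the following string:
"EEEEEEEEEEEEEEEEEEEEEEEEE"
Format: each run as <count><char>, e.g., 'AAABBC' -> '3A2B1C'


Scanning runs left to right:
  i=0: run of 'E' x 25 -> '25E'

RLE = 25E


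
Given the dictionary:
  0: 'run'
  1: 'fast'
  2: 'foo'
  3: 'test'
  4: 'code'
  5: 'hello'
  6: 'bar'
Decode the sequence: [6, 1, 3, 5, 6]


Look up each index in the dictionary:
  6 -> 'bar'
  1 -> 'fast'
  3 -> 'test'
  5 -> 'hello'
  6 -> 'bar'

Decoded: "bar fast test hello bar"


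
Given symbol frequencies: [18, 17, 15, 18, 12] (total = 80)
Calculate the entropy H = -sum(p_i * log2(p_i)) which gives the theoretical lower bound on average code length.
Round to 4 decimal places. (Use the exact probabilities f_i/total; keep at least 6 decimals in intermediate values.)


Per-symbol terms -p_i * log2(p_i) with p_i = f_i/80:
  p = 18/80 = 0.225000: log2(p) = -2.152003, -p*log2(p) = 0.484201
  p = 17/80 = 0.212500: log2(p) = -2.234465, -p*log2(p) = 0.474824
  p = 15/80 = 0.187500: log2(p) = -2.415037, -p*log2(p) = 0.452820
  p = 18/80 = 0.225000: log2(p) = -2.152003, -p*log2(p) = 0.484201
  p = 12/80 = 0.150000: log2(p) = -2.736966, -p*log2(p) = 0.410545
H = 0.484201 + 0.474824 + 0.452820 + 0.484201 + 0.410545 = 2.306591

H = 2.3066 bits/symbol


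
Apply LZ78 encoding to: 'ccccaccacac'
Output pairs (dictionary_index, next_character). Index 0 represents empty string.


LZ78 encoding steps:
Dictionary: {0: ''}
Step 1: w='' (idx 0), next='c' -> output (0, 'c'), add 'c' as idx 1
Step 2: w='c' (idx 1), next='c' -> output (1, 'c'), add 'cc' as idx 2
Step 3: w='c' (idx 1), next='a' -> output (1, 'a'), add 'ca' as idx 3
Step 4: w='cc' (idx 2), next='a' -> output (2, 'a'), add 'cca' as idx 4
Step 5: w='ca' (idx 3), next='c' -> output (3, 'c'), add 'cac' as idx 5


Encoded: [(0, 'c'), (1, 'c'), (1, 'a'), (2, 'a'), (3, 'c')]


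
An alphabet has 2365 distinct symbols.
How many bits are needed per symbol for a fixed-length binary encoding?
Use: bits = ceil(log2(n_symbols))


log2(2365) = 11.2076
Bracket: 2^11 = 2048 < 2365 <= 2^12 = 4096
So ceil(log2(2365)) = 12

bits = ceil(log2(2365)) = ceil(11.2076) = 12 bits


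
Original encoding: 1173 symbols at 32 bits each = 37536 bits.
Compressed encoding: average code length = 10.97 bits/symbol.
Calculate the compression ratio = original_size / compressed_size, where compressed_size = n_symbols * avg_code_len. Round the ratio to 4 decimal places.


original_size = n_symbols * orig_bits = 1173 * 32 = 37536 bits
compressed_size = n_symbols * avg_code_len = 1173 * 10.97 = 12867.81 bits
ratio = original_size / compressed_size = 37536 / 12867.81 = 2.917

Compression ratio = 2.917


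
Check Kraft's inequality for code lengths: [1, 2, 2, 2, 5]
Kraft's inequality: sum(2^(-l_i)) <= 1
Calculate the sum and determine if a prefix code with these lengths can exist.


Sum = 2^(-1) + 2^(-2) + 2^(-2) + 2^(-2) + 2^(-5)
    = 0.5 + 0.25 + 0.25 + 0.25 + 0.03125
    = 41/32 = 1.28125
Since 1.28125 > 1, Kraft's inequality is NOT satisfied.
A prefix code with these lengths CANNOT exist.

Kraft sum = 1.28125. Not satisfied.


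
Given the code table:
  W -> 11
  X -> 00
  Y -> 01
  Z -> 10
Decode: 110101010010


Decoding:
11 -> W
01 -> Y
01 -> Y
01 -> Y
00 -> X
10 -> Z


Result: WYYYXZ


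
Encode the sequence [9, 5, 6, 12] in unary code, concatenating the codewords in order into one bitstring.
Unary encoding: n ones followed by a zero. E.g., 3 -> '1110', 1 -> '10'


Encode each number as n ones followed by a terminating 0:
  9 -> 1111111110 (10 bits)
  5 -> 111110 (6 bits)
  6 -> 1111110 (7 bits)
  12 -> 1111111111110 (13 bits)
Total length = 10 + 6 + 7 + 13 = 36 bits.

Unary([9, 5, 6, 12]) = 111111111011111011111101111111111110 (36 bits)


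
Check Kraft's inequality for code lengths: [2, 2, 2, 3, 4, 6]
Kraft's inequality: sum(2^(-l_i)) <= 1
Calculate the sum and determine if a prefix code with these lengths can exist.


Sum = 2^(-2) + 2^(-2) + 2^(-2) + 2^(-3) + 2^(-4) + 2^(-6)
    = 0.25 + 0.25 + 0.25 + 0.125 + 0.0625 + 0.015625
    = 61/64 = 0.953125
Since 0.953125 <= 1, Kraft's inequality IS satisfied.
A prefix code with these lengths CAN exist.

Kraft sum = 0.953125. Satisfied.


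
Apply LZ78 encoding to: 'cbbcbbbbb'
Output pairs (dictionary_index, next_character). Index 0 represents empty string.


LZ78 encoding steps:
Dictionary: {0: ''}
Step 1: w='' (idx 0), next='c' -> output (0, 'c'), add 'c' as idx 1
Step 2: w='' (idx 0), next='b' -> output (0, 'b'), add 'b' as idx 2
Step 3: w='b' (idx 2), next='c' -> output (2, 'c'), add 'bc' as idx 3
Step 4: w='b' (idx 2), next='b' -> output (2, 'b'), add 'bb' as idx 4
Step 5: w='bb' (idx 4), next='b' -> output (4, 'b'), add 'bbb' as idx 5


Encoded: [(0, 'c'), (0, 'b'), (2, 'c'), (2, 'b'), (4, 'b')]


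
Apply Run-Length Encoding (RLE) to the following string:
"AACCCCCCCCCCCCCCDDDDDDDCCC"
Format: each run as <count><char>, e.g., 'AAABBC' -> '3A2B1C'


Scanning runs left to right:
  i=0: run of 'A' x 2 -> '2A'
  i=2: run of 'C' x 14 -> '14C'
  i=16: run of 'D' x 7 -> '7D'
  i=23: run of 'C' x 3 -> '3C'

RLE = 2A14C7D3C


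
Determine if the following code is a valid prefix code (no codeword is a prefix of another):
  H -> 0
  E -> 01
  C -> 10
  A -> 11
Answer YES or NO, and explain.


Checking each pair (does one codeword prefix another?):
  H='0' vs E='01': prefix -- VIOLATION

NO -- this is NOT a valid prefix code. H (0) is a prefix of E (01).


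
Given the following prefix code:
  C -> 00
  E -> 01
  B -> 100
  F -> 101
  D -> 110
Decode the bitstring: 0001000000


Decoding step by step:
Bits 00 -> C
Bits 01 -> E
Bits 00 -> C
Bits 00 -> C
Bits 00 -> C


Decoded message: CECCC


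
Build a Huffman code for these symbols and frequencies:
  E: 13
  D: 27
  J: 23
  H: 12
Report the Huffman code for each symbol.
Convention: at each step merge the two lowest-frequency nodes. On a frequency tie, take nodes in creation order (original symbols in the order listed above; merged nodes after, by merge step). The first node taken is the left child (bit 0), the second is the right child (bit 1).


Huffman tree construction:
Step 1: Merge H(12) + E(13) = 25
Step 2: Merge J(23) + (H+E)(25) = 48
Step 3: Merge D(27) + (J+(H+E))(48) = 75
Read each symbol's code off the tree from the root (left child = 0, right child = 1).

Codes:
  E: 111 (length 3)
  D: 0 (length 1)
  J: 10 (length 2)
  H: 110 (length 3)
Average code length: 148/75 = 1.9733 bits/symbol


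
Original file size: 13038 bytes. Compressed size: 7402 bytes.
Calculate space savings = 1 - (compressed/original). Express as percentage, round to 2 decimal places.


ratio = compressed/original = 7402/13038 = 0.567725
savings = 1 - ratio = 1 - 0.567725 = 0.432275
as a percentage: 0.432275 * 100 = 43.23%

Space savings = 1 - 7402/13038 = 43.23%


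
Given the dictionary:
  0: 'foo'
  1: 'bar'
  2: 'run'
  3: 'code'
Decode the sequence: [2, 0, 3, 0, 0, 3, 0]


Look up each index in the dictionary:
  2 -> 'run'
  0 -> 'foo'
  3 -> 'code'
  0 -> 'foo'
  0 -> 'foo'
  3 -> 'code'
  0 -> 'foo'

Decoded: "run foo code foo foo code foo"


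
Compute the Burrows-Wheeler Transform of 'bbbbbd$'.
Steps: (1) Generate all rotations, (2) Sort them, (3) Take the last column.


Rotations (sorted):
  0: $bbbbbd -> last char: d
  1: bbbbbd$ -> last char: $
  2: bbbbd$b -> last char: b
  3: bbbd$bb -> last char: b
  4: bbd$bbb -> last char: b
  5: bd$bbbb -> last char: b
  6: d$bbbbb -> last char: b


BWT = d$bbbbb


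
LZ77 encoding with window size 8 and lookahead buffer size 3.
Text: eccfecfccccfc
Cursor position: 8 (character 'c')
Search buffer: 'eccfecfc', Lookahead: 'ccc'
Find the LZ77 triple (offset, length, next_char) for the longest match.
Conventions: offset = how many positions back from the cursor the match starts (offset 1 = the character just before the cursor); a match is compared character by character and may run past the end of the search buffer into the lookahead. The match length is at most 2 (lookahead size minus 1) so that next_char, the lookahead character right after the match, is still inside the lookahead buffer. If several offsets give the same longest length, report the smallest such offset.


Try each offset into the search buffer:
  offset=1 (pos 7, char 'c'): match length 2
  offset=2 (pos 6, char 'f'): match length 0
  offset=3 (pos 5, char 'c'): match length 1
  offset=4 (pos 4, char 'e'): match length 0
  offset=5 (pos 3, char 'f'): match length 0
  offset=6 (pos 2, char 'c'): match length 1
  offset=7 (pos 1, char 'c'): match length 2
  offset=8 (pos 0, char 'e'): match length 0
Longest match has length 2, found at offsets 1, 7; take the smallest, offset 1.
next_char = character at position 8 + 2 = 10 -> 'c'

Best match: offset=1, length=2 (matching 'cc' starting at position 7)
LZ77 triple: (1, 2, 'c')


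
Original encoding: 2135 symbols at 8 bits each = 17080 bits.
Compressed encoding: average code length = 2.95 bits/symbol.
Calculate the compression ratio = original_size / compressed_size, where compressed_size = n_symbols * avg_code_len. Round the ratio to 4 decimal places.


original_size = n_symbols * orig_bits = 2135 * 8 = 17080 bits
compressed_size = n_symbols * avg_code_len = 2135 * 2.95 = 6298.25 bits
ratio = original_size / compressed_size = 17080 / 6298.25 = 2.7119

Compression ratio = 2.7119


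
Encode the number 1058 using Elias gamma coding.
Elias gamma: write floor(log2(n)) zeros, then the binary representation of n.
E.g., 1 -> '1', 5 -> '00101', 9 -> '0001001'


num_bits = floor(log2(1058)) + 1 = 11
leading_zeros = num_bits - 1 = 10
binary(1058) = 10000100010

Elias gamma(1058) = '0000000000' + '10000100010' = 000000000010000100010 (21 bits)


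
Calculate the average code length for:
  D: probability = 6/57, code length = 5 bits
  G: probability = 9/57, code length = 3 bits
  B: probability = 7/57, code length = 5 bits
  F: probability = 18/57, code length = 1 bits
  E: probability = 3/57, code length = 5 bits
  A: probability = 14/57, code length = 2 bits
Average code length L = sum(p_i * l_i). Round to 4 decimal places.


Weighted contributions p_i * l_i:
  D: (6/57) * 5 = 30/57
  G: (9/57) * 3 = 27/57
  B: (7/57) * 5 = 35/57
  F: (18/57) * 1 = 18/57
  E: (3/57) * 5 = 15/57
  A: (14/57) * 2 = 28/57
Sum = (30 + 27 + 35 + 18 + 15 + 28)/57 = 153/57

L = 153/57 = 2.6842 bits/symbol


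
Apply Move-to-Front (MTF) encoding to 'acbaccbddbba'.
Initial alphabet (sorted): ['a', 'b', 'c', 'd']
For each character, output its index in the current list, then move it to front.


MTF encoding:
'a': index 0 in ['a', 'b', 'c', 'd'] -> ['a', 'b', 'c', 'd']
'c': index 2 in ['a', 'b', 'c', 'd'] -> ['c', 'a', 'b', 'd']
'b': index 2 in ['c', 'a', 'b', 'd'] -> ['b', 'c', 'a', 'd']
'a': index 2 in ['b', 'c', 'a', 'd'] -> ['a', 'b', 'c', 'd']
'c': index 2 in ['a', 'b', 'c', 'd'] -> ['c', 'a', 'b', 'd']
'c': index 0 in ['c', 'a', 'b', 'd'] -> ['c', 'a', 'b', 'd']
'b': index 2 in ['c', 'a', 'b', 'd'] -> ['b', 'c', 'a', 'd']
'd': index 3 in ['b', 'c', 'a', 'd'] -> ['d', 'b', 'c', 'a']
'd': index 0 in ['d', 'b', 'c', 'a'] -> ['d', 'b', 'c', 'a']
'b': index 1 in ['d', 'b', 'c', 'a'] -> ['b', 'd', 'c', 'a']
'b': index 0 in ['b', 'd', 'c', 'a'] -> ['b', 'd', 'c', 'a']
'a': index 3 in ['b', 'd', 'c', 'a'] -> ['a', 'b', 'd', 'c']


Output: [0, 2, 2, 2, 2, 0, 2, 3, 0, 1, 0, 3]


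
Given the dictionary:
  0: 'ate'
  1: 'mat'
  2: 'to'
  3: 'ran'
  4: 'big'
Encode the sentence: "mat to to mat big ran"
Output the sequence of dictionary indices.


Look up each word in the dictionary:
  'mat' -> 1
  'to' -> 2
  'to' -> 2
  'mat' -> 1
  'big' -> 4
  'ran' -> 3

Encoded: [1, 2, 2, 1, 4, 3]


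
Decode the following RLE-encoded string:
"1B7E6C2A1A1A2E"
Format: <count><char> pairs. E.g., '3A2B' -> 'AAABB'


Expanding each <count><char> pair:
  1B -> 'B'
  7E -> 'EEEEEEE'
  6C -> 'CCCCCC'
  2A -> 'AA'
  1A -> 'A'
  1A -> 'A'
  2E -> 'EE'

Decoded = BEEEEEEECCCCCCAAAAEE


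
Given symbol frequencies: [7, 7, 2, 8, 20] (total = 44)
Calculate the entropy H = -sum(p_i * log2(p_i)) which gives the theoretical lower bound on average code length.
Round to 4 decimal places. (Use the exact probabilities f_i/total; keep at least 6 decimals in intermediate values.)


Per-symbol terms -p_i * log2(p_i) with p_i = f_i/44:
  p = 7/44 = 0.159091: log2(p) = -2.652077, -p*log2(p) = 0.421921
  p = 7/44 = 0.159091: log2(p) = -2.652077, -p*log2(p) = 0.421921
  p = 2/44 = 0.045455: log2(p) = -4.459432, -p*log2(p) = 0.202701
  p = 8/44 = 0.181818: log2(p) = -2.459432, -p*log2(p) = 0.447169
  p = 20/44 = 0.454545: log2(p) = -1.137504, -p*log2(p) = 0.517047
H = 0.421921 + 0.421921 + 0.202701 + 0.447169 + 0.517047 = 2.010759

H = 2.0108 bits/symbol


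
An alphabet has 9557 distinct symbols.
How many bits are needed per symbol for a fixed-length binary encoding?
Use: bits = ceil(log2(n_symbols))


log2(9557) = 13.2223
Bracket: 2^13 = 8192 < 9557 <= 2^14 = 16384
So ceil(log2(9557)) = 14

bits = ceil(log2(9557)) = ceil(13.2223) = 14 bits


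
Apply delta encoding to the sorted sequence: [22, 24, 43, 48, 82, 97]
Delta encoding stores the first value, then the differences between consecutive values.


First value: 22
Deltas:
  24 - 22 = 2
  43 - 24 = 19
  48 - 43 = 5
  82 - 48 = 34
  97 - 82 = 15


Delta encoded: [22, 2, 19, 5, 34, 15]


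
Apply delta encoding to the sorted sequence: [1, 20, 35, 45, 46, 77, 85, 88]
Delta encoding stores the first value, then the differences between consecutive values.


First value: 1
Deltas:
  20 - 1 = 19
  35 - 20 = 15
  45 - 35 = 10
  46 - 45 = 1
  77 - 46 = 31
  85 - 77 = 8
  88 - 85 = 3


Delta encoded: [1, 19, 15, 10, 1, 31, 8, 3]


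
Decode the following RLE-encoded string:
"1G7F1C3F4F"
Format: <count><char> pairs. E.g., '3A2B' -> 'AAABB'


Expanding each <count><char> pair:
  1G -> 'G'
  7F -> 'FFFFFFF'
  1C -> 'C'
  3F -> 'FFF'
  4F -> 'FFFF'

Decoded = GFFFFFFFCFFFFFFF


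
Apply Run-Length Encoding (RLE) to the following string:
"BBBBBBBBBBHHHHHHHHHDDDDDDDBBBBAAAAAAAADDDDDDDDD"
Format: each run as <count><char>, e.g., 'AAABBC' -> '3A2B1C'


Scanning runs left to right:
  i=0: run of 'B' x 10 -> '10B'
  i=10: run of 'H' x 9 -> '9H'
  i=19: run of 'D' x 7 -> '7D'
  i=26: run of 'B' x 4 -> '4B'
  i=30: run of 'A' x 8 -> '8A'
  i=38: run of 'D' x 9 -> '9D'

RLE = 10B9H7D4B8A9D


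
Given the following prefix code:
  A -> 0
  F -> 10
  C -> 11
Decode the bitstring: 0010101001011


Decoding step by step:
Bits 0 -> A
Bits 0 -> A
Bits 10 -> F
Bits 10 -> F
Bits 10 -> F
Bits 0 -> A
Bits 10 -> F
Bits 11 -> C


Decoded message: AAFFFAFC


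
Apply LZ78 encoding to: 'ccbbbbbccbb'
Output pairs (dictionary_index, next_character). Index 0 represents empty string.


LZ78 encoding steps:
Dictionary: {0: ''}
Step 1: w='' (idx 0), next='c' -> output (0, 'c'), add 'c' as idx 1
Step 2: w='c' (idx 1), next='b' -> output (1, 'b'), add 'cb' as idx 2
Step 3: w='' (idx 0), next='b' -> output (0, 'b'), add 'b' as idx 3
Step 4: w='b' (idx 3), next='b' -> output (3, 'b'), add 'bb' as idx 4
Step 5: w='b' (idx 3), next='c' -> output (3, 'c'), add 'bc' as idx 5
Step 6: w='cb' (idx 2), next='b' -> output (2, 'b'), add 'cbb' as idx 6


Encoded: [(0, 'c'), (1, 'b'), (0, 'b'), (3, 'b'), (3, 'c'), (2, 'b')]


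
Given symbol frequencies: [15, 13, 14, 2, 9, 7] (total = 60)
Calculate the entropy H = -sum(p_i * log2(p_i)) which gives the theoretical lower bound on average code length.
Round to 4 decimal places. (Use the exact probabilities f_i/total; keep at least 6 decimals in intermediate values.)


Per-symbol terms -p_i * log2(p_i) with p_i = f_i/60:
  p = 15/60 = 0.250000: log2(p) = -2.000000, -p*log2(p) = 0.500000
  p = 13/60 = 0.216667: log2(p) = -2.206451, -p*log2(p) = 0.478064
  p = 14/60 = 0.233333: log2(p) = -2.099536, -p*log2(p) = 0.489892
  p = 2/60 = 0.033333: log2(p) = -4.906891, -p*log2(p) = 0.163563
  p = 9/60 = 0.150000: log2(p) = -2.736966, -p*log2(p) = 0.410545
  p = 7/60 = 0.116667: log2(p) = -3.099536, -p*log2(p) = 0.361612
H = 0.500000 + 0.478064 + 0.489892 + 0.163563 + 0.410545 + 0.361612 = 2.403676

H = 2.4037 bits/symbol


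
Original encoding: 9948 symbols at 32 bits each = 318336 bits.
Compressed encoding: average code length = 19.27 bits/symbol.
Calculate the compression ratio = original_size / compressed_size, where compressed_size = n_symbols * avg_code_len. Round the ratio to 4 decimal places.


original_size = n_symbols * orig_bits = 9948 * 32 = 318336 bits
compressed_size = n_symbols * avg_code_len = 9948 * 19.27 = 191697.96 bits
ratio = original_size / compressed_size = 318336 / 191697.96 = 1.6606

Compression ratio = 1.6606


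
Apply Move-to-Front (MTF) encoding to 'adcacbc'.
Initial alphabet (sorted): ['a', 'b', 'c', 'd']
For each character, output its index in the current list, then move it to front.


MTF encoding:
'a': index 0 in ['a', 'b', 'c', 'd'] -> ['a', 'b', 'c', 'd']
'd': index 3 in ['a', 'b', 'c', 'd'] -> ['d', 'a', 'b', 'c']
'c': index 3 in ['d', 'a', 'b', 'c'] -> ['c', 'd', 'a', 'b']
'a': index 2 in ['c', 'd', 'a', 'b'] -> ['a', 'c', 'd', 'b']
'c': index 1 in ['a', 'c', 'd', 'b'] -> ['c', 'a', 'd', 'b']
'b': index 3 in ['c', 'a', 'd', 'b'] -> ['b', 'c', 'a', 'd']
'c': index 1 in ['b', 'c', 'a', 'd'] -> ['c', 'b', 'a', 'd']


Output: [0, 3, 3, 2, 1, 3, 1]


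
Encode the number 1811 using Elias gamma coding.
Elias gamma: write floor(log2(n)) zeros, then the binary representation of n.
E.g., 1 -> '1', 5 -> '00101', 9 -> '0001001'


num_bits = floor(log2(1811)) + 1 = 11
leading_zeros = num_bits - 1 = 10
binary(1811) = 11100010011

Elias gamma(1811) = '0000000000' + '11100010011' = 000000000011100010011 (21 bits)


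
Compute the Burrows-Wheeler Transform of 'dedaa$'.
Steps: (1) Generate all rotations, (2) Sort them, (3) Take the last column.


Rotations (sorted):
  0: $dedaa -> last char: a
  1: a$deda -> last char: a
  2: aa$ded -> last char: d
  3: daa$de -> last char: e
  4: dedaa$ -> last char: $
  5: edaa$d -> last char: d


BWT = aade$d


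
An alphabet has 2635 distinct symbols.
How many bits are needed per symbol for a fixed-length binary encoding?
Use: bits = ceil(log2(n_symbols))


log2(2635) = 11.3636
Bracket: 2^11 = 2048 < 2635 <= 2^12 = 4096
So ceil(log2(2635)) = 12

bits = ceil(log2(2635)) = ceil(11.3636) = 12 bits


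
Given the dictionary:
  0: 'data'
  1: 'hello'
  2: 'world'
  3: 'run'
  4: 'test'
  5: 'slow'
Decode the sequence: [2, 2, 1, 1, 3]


Look up each index in the dictionary:
  2 -> 'world'
  2 -> 'world'
  1 -> 'hello'
  1 -> 'hello'
  3 -> 'run'

Decoded: "world world hello hello run"


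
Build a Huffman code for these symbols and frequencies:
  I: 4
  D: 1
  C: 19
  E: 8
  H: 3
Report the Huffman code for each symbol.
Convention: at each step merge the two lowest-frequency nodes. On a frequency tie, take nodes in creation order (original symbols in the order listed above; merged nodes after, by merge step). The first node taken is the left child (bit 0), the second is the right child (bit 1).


Huffman tree construction:
Step 1: Merge D(1) + H(3) = 4
Step 2: Merge I(4) + (D+H)(4) = 8
Step 3: Merge E(8) + (I+(D+H))(8) = 16
Step 4: Merge (E+(I+(D+H)))(16) + C(19) = 35
Read each symbol's code off the tree from the root (left child = 0, right child = 1).

Codes:
  I: 010 (length 3)
  D: 0110 (length 4)
  C: 1 (length 1)
  E: 00 (length 2)
  H: 0111 (length 4)
Average code length: 63/35 = 1.8000 bits/symbol


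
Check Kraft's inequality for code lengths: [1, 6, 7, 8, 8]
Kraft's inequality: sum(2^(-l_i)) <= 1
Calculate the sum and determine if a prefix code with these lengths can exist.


Sum = 2^(-1) + 2^(-6) + 2^(-7) + 2^(-8) + 2^(-8)
    = 0.5 + 0.015625 + 0.0078125 + 0.00390625 + 0.00390625
    = 136/256 = 0.53125
Since 0.53125 <= 1, Kraft's inequality IS satisfied.
A prefix code with these lengths CAN exist.

Kraft sum = 0.53125. Satisfied.


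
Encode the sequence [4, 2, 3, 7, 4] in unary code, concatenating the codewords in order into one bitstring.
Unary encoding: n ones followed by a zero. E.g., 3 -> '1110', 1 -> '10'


Encode each number as n ones followed by a terminating 0:
  4 -> 11110 (5 bits)
  2 -> 110 (3 bits)
  3 -> 1110 (4 bits)
  7 -> 11111110 (8 bits)
  4 -> 11110 (5 bits)
Total length = 5 + 3 + 4 + 8 + 5 = 25 bits.

Unary([4, 2, 3, 7, 4]) = 1111011011101111111011110 (25 bits)


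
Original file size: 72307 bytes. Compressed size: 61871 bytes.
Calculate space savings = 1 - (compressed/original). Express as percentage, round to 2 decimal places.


ratio = compressed/original = 61871/72307 = 0.855671
savings = 1 - ratio = 1 - 0.855671 = 0.144329
as a percentage: 0.144329 * 100 = 14.43%

Space savings = 1 - 61871/72307 = 14.43%


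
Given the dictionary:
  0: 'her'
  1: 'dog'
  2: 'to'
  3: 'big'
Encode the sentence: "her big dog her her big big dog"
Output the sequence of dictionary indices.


Look up each word in the dictionary:
  'her' -> 0
  'big' -> 3
  'dog' -> 1
  'her' -> 0
  'her' -> 0
  'big' -> 3
  'big' -> 3
  'dog' -> 1

Encoded: [0, 3, 1, 0, 0, 3, 3, 1]


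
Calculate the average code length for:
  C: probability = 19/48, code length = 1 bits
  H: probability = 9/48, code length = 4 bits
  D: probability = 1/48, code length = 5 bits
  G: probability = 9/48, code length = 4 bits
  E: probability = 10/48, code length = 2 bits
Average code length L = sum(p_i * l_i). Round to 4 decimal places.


Weighted contributions p_i * l_i:
  C: (19/48) * 1 = 19/48
  H: (9/48) * 4 = 36/48
  D: (1/48) * 5 = 5/48
  G: (9/48) * 4 = 36/48
  E: (10/48) * 2 = 20/48
Sum = (19 + 36 + 5 + 36 + 20)/48 = 116/48

L = 116/48 = 2.4167 bits/symbol


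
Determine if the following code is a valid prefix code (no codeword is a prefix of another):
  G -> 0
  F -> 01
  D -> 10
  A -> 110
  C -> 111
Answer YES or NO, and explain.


Checking each pair (does one codeword prefix another?):
  G='0' vs F='01': prefix -- VIOLATION

NO -- this is NOT a valid prefix code. G (0) is a prefix of F (01).


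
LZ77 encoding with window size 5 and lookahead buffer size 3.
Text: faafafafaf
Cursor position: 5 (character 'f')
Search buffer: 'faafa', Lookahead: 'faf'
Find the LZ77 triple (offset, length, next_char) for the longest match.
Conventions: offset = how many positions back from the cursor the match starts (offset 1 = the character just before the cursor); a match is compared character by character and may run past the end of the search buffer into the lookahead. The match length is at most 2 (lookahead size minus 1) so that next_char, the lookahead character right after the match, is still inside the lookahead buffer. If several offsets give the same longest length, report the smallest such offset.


Try each offset into the search buffer:
  offset=1 (pos 4, char 'a'): match length 0
  offset=2 (pos 3, char 'f'): match length 2
  offset=3 (pos 2, char 'a'): match length 0
  offset=4 (pos 1, char 'a'): match length 0
  offset=5 (pos 0, char 'f'): match length 2
Longest match has length 2, found at offsets 2, 5; take the smallest, offset 2.
next_char = character at position 5 + 2 = 7 -> 'f'

Best match: offset=2, length=2 (matching 'fa' starting at position 3)
LZ77 triple: (2, 2, 'f')


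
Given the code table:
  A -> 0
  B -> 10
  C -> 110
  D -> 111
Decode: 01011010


Decoding:
0 -> A
10 -> B
110 -> C
10 -> B


Result: ABCB


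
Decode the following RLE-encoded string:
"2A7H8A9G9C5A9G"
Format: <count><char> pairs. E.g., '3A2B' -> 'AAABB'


Expanding each <count><char> pair:
  2A -> 'AA'
  7H -> 'HHHHHHH'
  8A -> 'AAAAAAAA'
  9G -> 'GGGGGGGGG'
  9C -> 'CCCCCCCCC'
  5A -> 'AAAAA'
  9G -> 'GGGGGGGGG'

Decoded = AAHHHHHHHAAAAAAAAGGGGGGGGGCCCCCCCCCAAAAAGGGGGGGGG


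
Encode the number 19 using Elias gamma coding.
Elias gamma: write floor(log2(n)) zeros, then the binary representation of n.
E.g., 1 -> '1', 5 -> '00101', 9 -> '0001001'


num_bits = floor(log2(19)) + 1 = 5
leading_zeros = num_bits - 1 = 4
binary(19) = 10011

Elias gamma(19) = '0000' + '10011' = 000010011 (9 bits)


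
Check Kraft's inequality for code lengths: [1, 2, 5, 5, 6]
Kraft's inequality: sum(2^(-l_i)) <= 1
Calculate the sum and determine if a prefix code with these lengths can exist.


Sum = 2^(-1) + 2^(-2) + 2^(-5) + 2^(-5) + 2^(-6)
    = 0.5 + 0.25 + 0.03125 + 0.03125 + 0.015625
    = 53/64 = 0.828125
Since 0.828125 <= 1, Kraft's inequality IS satisfied.
A prefix code with these lengths CAN exist.

Kraft sum = 0.828125. Satisfied.


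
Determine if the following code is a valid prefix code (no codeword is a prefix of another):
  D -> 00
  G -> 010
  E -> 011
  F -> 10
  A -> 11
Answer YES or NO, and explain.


Checking each pair (does one codeword prefix another?):
  D='00' vs G='010': no prefix
  D='00' vs E='011': no prefix
  D='00' vs F='10': no prefix
  D='00' vs A='11': no prefix
  G='010' vs D='00': no prefix
  G='010' vs E='011': no prefix
  G='010' vs F='10': no prefix
  G='010' vs A='11': no prefix
  E='011' vs D='00': no prefix
  E='011' vs G='010': no prefix
  E='011' vs F='10': no prefix
  E='011' vs A='11': no prefix
  F='10' vs D='00': no prefix
  F='10' vs G='010': no prefix
  F='10' vs E='011': no prefix
  F='10' vs A='11': no prefix
  A='11' vs D='00': no prefix
  A='11' vs G='010': no prefix
  A='11' vs E='011': no prefix
  A='11' vs F='10': no prefix
No violation found over all pairs.

YES -- this is a valid prefix code. No codeword is a prefix of any other codeword.


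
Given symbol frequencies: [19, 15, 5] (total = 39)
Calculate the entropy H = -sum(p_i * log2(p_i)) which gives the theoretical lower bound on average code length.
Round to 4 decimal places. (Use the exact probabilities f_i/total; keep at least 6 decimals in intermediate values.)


Per-symbol terms -p_i * log2(p_i) with p_i = f_i/39:
  p = 19/39 = 0.487179: log2(p) = -1.037475, -p*log2(p) = 0.505436
  p = 15/39 = 0.384615: log2(p) = -1.378512, -p*log2(p) = 0.530197
  p = 5/39 = 0.128205: log2(p) = -2.963474, -p*log2(p) = 0.379933
H = 0.505436 + 0.530197 + 0.379933 = 1.415566

H = 1.4156 bits/symbol


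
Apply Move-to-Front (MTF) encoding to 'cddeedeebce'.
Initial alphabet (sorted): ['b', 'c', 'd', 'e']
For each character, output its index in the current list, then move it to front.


MTF encoding:
'c': index 1 in ['b', 'c', 'd', 'e'] -> ['c', 'b', 'd', 'e']
'd': index 2 in ['c', 'b', 'd', 'e'] -> ['d', 'c', 'b', 'e']
'd': index 0 in ['d', 'c', 'b', 'e'] -> ['d', 'c', 'b', 'e']
'e': index 3 in ['d', 'c', 'b', 'e'] -> ['e', 'd', 'c', 'b']
'e': index 0 in ['e', 'd', 'c', 'b'] -> ['e', 'd', 'c', 'b']
'd': index 1 in ['e', 'd', 'c', 'b'] -> ['d', 'e', 'c', 'b']
'e': index 1 in ['d', 'e', 'c', 'b'] -> ['e', 'd', 'c', 'b']
'e': index 0 in ['e', 'd', 'c', 'b'] -> ['e', 'd', 'c', 'b']
'b': index 3 in ['e', 'd', 'c', 'b'] -> ['b', 'e', 'd', 'c']
'c': index 3 in ['b', 'e', 'd', 'c'] -> ['c', 'b', 'e', 'd']
'e': index 2 in ['c', 'b', 'e', 'd'] -> ['e', 'c', 'b', 'd']


Output: [1, 2, 0, 3, 0, 1, 1, 0, 3, 3, 2]


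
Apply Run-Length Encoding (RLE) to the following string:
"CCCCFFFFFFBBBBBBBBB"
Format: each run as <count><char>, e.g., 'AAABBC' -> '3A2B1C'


Scanning runs left to right:
  i=0: run of 'C' x 4 -> '4C'
  i=4: run of 'F' x 6 -> '6F'
  i=10: run of 'B' x 9 -> '9B'

RLE = 4C6F9B


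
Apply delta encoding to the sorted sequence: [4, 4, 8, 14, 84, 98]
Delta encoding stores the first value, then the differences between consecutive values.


First value: 4
Deltas:
  4 - 4 = 0
  8 - 4 = 4
  14 - 8 = 6
  84 - 14 = 70
  98 - 84 = 14


Delta encoded: [4, 0, 4, 6, 70, 14]


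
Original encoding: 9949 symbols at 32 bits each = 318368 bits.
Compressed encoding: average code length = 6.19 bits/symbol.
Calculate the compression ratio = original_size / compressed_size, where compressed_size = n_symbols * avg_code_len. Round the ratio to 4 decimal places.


original_size = n_symbols * orig_bits = 9949 * 32 = 318368 bits
compressed_size = n_symbols * avg_code_len = 9949 * 6.19 = 61584.31 bits
ratio = original_size / compressed_size = 318368 / 61584.31 = 5.1696

Compression ratio = 5.1696


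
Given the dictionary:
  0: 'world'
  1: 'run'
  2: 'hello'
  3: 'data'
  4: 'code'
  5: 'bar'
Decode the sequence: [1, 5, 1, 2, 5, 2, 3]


Look up each index in the dictionary:
  1 -> 'run'
  5 -> 'bar'
  1 -> 'run'
  2 -> 'hello'
  5 -> 'bar'
  2 -> 'hello'
  3 -> 'data'

Decoded: "run bar run hello bar hello data"


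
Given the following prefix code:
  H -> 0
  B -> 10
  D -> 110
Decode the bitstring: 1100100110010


Decoding step by step:
Bits 110 -> D
Bits 0 -> H
Bits 10 -> B
Bits 0 -> H
Bits 110 -> D
Bits 0 -> H
Bits 10 -> B


Decoded message: DHBHDHB


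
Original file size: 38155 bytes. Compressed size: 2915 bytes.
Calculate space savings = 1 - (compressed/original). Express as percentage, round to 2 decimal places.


ratio = compressed/original = 2915/38155 = 0.076399
savings = 1 - ratio = 1 - 0.076399 = 0.923601
as a percentage: 0.923601 * 100 = 92.36%

Space savings = 1 - 2915/38155 = 92.36%


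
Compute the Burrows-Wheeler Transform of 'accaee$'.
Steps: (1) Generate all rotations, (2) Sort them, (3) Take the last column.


Rotations (sorted):
  0: $accaee -> last char: e
  1: accaee$ -> last char: $
  2: aee$acc -> last char: c
  3: caee$ac -> last char: c
  4: ccaee$a -> last char: a
  5: e$accae -> last char: e
  6: ee$acca -> last char: a


BWT = e$ccaea


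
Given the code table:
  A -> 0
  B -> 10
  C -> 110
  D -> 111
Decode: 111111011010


Decoding:
111 -> D
111 -> D
0 -> A
110 -> C
10 -> B


Result: DDACB


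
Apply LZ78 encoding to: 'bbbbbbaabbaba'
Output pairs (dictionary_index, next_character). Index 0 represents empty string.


LZ78 encoding steps:
Dictionary: {0: ''}
Step 1: w='' (idx 0), next='b' -> output (0, 'b'), add 'b' as idx 1
Step 2: w='b' (idx 1), next='b' -> output (1, 'b'), add 'bb' as idx 2
Step 3: w='bb' (idx 2), next='b' -> output (2, 'b'), add 'bbb' as idx 3
Step 4: w='' (idx 0), next='a' -> output (0, 'a'), add 'a' as idx 4
Step 5: w='a' (idx 4), next='b' -> output (4, 'b'), add 'ab' as idx 5
Step 6: w='b' (idx 1), next='a' -> output (1, 'a'), add 'ba' as idx 6
Step 7: w='ba' (idx 6), end of input -> output (6, '')


Encoded: [(0, 'b'), (1, 'b'), (2, 'b'), (0, 'a'), (4, 'b'), (1, 'a'), (6, '')]


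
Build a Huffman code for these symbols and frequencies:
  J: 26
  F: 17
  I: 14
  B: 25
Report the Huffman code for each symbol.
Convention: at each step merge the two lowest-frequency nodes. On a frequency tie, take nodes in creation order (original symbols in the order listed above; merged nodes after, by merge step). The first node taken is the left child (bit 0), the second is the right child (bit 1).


Huffman tree construction:
Step 1: Merge I(14) + F(17) = 31
Step 2: Merge B(25) + J(26) = 51
Step 3: Merge (I+F)(31) + (B+J)(51) = 82
Read each symbol's code off the tree from the root (left child = 0, right child = 1).

Codes:
  J: 11 (length 2)
  F: 01 (length 2)
  I: 00 (length 2)
  B: 10 (length 2)
Average code length: 164/82 = 2.0000 bits/symbol


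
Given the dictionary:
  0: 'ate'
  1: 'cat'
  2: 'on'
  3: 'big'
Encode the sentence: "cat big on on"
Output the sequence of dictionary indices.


Look up each word in the dictionary:
  'cat' -> 1
  'big' -> 3
  'on' -> 2
  'on' -> 2

Encoded: [1, 3, 2, 2]


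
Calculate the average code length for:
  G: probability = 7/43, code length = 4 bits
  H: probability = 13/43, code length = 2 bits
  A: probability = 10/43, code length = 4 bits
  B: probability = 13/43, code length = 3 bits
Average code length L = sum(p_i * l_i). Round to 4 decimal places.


Weighted contributions p_i * l_i:
  G: (7/43) * 4 = 28/43
  H: (13/43) * 2 = 26/43
  A: (10/43) * 4 = 40/43
  B: (13/43) * 3 = 39/43
Sum = (28 + 26 + 40 + 39)/43 = 133/43

L = 133/43 = 3.0930 bits/symbol


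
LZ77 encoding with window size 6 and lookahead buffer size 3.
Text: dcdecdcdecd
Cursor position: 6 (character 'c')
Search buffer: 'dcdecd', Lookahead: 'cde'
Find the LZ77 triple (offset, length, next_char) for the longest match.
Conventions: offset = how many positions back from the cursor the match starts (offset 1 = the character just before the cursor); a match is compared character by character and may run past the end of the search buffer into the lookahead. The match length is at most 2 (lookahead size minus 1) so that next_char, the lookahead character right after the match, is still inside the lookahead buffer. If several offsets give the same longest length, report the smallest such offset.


Try each offset into the search buffer:
  offset=1 (pos 5, char 'd'): match length 0
  offset=2 (pos 4, char 'c'): match length 2
  offset=3 (pos 3, char 'e'): match length 0
  offset=4 (pos 2, char 'd'): match length 0
  offset=5 (pos 1, char 'c'): match length 2
  offset=6 (pos 0, char 'd'): match length 0
Longest match has length 2, found at offsets 2, 5; take the smallest, offset 2.
next_char = character at position 6 + 2 = 8 -> 'e'

Best match: offset=2, length=2 (matching 'cd' starting at position 4)
LZ77 triple: (2, 2, 'e')


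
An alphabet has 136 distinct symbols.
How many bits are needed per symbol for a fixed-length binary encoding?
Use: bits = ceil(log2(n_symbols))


log2(136) = 7.0875
Bracket: 2^7 = 128 < 136 <= 2^8 = 256
So ceil(log2(136)) = 8

bits = ceil(log2(136)) = ceil(7.0875) = 8 bits


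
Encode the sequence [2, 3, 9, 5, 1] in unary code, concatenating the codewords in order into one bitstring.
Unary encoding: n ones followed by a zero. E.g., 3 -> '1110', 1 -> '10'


Encode each number as n ones followed by a terminating 0:
  2 -> 110 (3 bits)
  3 -> 1110 (4 bits)
  9 -> 1111111110 (10 bits)
  5 -> 111110 (6 bits)
  1 -> 10 (2 bits)
Total length = 3 + 4 + 10 + 6 + 2 = 25 bits.

Unary([2, 3, 9, 5, 1]) = 1101110111111111011111010 (25 bits)


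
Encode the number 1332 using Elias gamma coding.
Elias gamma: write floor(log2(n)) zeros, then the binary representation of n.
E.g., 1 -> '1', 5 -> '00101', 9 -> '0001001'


num_bits = floor(log2(1332)) + 1 = 11
leading_zeros = num_bits - 1 = 10
binary(1332) = 10100110100

Elias gamma(1332) = '0000000000' + '10100110100' = 000000000010100110100 (21 bits)


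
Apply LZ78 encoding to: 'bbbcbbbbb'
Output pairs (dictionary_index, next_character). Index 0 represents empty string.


LZ78 encoding steps:
Dictionary: {0: ''}
Step 1: w='' (idx 0), next='b' -> output (0, 'b'), add 'b' as idx 1
Step 2: w='b' (idx 1), next='b' -> output (1, 'b'), add 'bb' as idx 2
Step 3: w='' (idx 0), next='c' -> output (0, 'c'), add 'c' as idx 3
Step 4: w='bb' (idx 2), next='b' -> output (2, 'b'), add 'bbb' as idx 4
Step 5: w='bb' (idx 2), end of input -> output (2, '')


Encoded: [(0, 'b'), (1, 'b'), (0, 'c'), (2, 'b'), (2, '')]
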